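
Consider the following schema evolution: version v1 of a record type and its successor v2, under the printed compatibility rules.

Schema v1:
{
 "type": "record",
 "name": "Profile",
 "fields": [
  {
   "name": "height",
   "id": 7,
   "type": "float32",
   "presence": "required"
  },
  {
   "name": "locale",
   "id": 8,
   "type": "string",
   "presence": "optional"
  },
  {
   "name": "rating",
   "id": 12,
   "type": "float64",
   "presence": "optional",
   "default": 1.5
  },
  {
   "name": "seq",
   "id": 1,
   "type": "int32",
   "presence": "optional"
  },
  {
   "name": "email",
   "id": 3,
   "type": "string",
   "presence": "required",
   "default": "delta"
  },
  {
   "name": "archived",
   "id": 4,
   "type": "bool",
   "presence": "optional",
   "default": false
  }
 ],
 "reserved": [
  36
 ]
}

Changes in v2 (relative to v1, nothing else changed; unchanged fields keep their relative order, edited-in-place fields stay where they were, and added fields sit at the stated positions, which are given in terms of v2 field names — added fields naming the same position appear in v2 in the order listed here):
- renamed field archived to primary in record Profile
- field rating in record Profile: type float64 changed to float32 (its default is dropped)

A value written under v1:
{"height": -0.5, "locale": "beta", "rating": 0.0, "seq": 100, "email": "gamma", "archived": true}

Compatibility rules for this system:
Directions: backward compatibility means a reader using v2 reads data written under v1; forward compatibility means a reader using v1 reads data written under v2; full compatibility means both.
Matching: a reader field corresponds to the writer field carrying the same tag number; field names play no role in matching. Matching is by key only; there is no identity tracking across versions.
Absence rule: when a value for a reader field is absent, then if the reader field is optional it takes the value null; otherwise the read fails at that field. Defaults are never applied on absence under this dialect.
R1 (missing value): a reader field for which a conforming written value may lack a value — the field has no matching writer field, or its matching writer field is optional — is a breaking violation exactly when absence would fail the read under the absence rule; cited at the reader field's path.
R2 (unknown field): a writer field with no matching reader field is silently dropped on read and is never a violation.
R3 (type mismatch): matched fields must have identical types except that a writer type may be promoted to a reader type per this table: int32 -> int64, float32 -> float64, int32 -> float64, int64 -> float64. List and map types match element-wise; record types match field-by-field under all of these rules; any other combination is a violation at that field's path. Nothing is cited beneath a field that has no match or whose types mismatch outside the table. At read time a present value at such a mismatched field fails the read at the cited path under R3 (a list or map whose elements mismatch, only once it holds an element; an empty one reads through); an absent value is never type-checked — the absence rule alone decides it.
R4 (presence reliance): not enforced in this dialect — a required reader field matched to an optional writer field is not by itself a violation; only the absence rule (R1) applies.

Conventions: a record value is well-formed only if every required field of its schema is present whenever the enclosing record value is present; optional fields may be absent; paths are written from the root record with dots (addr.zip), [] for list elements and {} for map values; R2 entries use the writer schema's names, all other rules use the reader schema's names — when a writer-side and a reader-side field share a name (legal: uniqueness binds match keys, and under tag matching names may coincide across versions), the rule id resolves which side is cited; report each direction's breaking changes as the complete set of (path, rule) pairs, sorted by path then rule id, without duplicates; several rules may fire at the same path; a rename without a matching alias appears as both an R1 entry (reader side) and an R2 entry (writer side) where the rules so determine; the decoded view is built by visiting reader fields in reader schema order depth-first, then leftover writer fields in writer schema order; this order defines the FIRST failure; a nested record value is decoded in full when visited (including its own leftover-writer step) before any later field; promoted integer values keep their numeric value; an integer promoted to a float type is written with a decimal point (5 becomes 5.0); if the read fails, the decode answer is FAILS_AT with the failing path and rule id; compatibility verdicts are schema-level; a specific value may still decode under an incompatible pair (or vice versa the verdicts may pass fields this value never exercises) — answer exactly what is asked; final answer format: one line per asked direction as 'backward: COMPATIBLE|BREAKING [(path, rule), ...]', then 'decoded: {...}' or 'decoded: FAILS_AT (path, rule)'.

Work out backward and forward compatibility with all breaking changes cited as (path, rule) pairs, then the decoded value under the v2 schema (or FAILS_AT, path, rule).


backward: BREAKING [(rating, R3)]; forward: COMPATIBLE []; decoded: FAILS_AT (rating, R3)

arrows below run writer -> reader for Profile
backward pass over Profile, reader schema v2, writer schema v1:
  writer required, float32 -> float32: reader height maps from writer height
  writer optional, string -> string: reader locale maps from writer locale
  writer optional, float64 -> float32: reader rating maps from writer rating
  writer optional, int32 -> int32: reader seq maps from writer seq
  writer required, string -> string: reader email maps from writer email
  writer optional, bool -> bool: reader primary maps from writer archived
  violation R3 at rating
  => 1 violation(s): backward is BREAKING for Profile
forward pass over Profile, reader schema v1, writer schema v2:
  writer required, float32 -> float32: reader height maps from writer height
  writer optional, string -> string: reader locale maps from writer locale
  writer optional, float32 -> float64: reader rating maps from writer rating
  writer optional, int32 -> int32: reader seq maps from writer seq
  writer required, string -> string: reader email maps from writer email
  writer optional, bool -> bool: reader archived maps from writer primary
  => forward verdict for Profile: COMPATIBLE, no violations
decoding the Profile value with the v2 reader:
  height := -0.5
  locale := "beta"
  read fails at rating under R3
  => FAILS_AT (rating, R3)


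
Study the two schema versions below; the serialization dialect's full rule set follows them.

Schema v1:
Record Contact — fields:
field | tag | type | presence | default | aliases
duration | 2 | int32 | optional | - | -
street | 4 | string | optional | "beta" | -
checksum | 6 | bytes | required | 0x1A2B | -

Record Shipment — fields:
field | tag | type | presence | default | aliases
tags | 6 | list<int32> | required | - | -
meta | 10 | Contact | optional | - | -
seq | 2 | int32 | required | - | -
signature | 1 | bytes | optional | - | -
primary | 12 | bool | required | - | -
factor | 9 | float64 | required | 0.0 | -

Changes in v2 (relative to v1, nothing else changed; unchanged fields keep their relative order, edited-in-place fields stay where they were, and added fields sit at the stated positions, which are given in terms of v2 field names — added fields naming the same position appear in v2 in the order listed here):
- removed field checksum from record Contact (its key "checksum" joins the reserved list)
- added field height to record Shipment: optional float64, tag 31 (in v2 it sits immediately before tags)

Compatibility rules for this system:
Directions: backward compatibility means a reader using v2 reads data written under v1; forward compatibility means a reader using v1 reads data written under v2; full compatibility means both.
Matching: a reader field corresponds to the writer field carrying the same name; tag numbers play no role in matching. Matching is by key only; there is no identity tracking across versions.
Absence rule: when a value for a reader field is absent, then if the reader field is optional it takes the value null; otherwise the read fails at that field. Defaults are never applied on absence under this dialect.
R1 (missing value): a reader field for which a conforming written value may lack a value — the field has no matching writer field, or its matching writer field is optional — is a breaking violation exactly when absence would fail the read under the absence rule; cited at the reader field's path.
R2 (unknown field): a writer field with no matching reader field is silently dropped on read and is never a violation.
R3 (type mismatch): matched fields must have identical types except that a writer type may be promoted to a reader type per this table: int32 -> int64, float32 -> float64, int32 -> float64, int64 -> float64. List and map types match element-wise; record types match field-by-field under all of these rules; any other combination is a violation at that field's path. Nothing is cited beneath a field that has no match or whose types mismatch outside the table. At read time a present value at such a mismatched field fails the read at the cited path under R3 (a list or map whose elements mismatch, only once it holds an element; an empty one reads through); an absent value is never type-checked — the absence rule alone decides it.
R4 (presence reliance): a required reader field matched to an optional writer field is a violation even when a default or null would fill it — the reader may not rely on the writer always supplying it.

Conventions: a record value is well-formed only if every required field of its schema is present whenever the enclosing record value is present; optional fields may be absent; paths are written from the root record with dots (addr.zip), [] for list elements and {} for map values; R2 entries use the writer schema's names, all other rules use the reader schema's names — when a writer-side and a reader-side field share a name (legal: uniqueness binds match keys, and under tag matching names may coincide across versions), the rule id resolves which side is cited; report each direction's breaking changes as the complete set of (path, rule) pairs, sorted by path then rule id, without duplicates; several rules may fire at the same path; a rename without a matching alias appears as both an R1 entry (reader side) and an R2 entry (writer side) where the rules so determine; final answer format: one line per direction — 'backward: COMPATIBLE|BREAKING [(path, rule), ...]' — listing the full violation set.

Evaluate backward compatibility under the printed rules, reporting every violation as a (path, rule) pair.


the writer's type comes first in each Shipment pair
backward pass over Shipment, reader schema v2, writer schema v1:
  height: no writer-side match
  list<int32> -> list<int32>, writer required: tags aligns to tags
  Contact -> Contact, writer optional: meta aligns to meta
  int32 -> int32, writer required: seq aligns to seq
  bytes -> bytes, writer optional: signature aligns to signature
  bool -> bool, writer required: primary aligns to primary
  float64 -> float64, writer required: factor aligns to factor
  int32 -> int32, writer optional: meta.duration aligns to meta.duration
  string -> string, writer optional: meta.street aligns to meta.street
  writer meta.checksum: unknown to reader
  nothing fires on Shipment: backward is COMPATIBLE
remaining Shipment differences; none change what is asked:
  removed field checksum from record Contact (its key "checksum" joins the reserved list) -> affects forward compatibility only, which is not asked
  added field height to record Shipment: optional float64, tag 31 (in v2 it sits immediately before tags) -> fires no rule on Shipment, leaving the asked answer as it is

backward: COMPATIBLE []


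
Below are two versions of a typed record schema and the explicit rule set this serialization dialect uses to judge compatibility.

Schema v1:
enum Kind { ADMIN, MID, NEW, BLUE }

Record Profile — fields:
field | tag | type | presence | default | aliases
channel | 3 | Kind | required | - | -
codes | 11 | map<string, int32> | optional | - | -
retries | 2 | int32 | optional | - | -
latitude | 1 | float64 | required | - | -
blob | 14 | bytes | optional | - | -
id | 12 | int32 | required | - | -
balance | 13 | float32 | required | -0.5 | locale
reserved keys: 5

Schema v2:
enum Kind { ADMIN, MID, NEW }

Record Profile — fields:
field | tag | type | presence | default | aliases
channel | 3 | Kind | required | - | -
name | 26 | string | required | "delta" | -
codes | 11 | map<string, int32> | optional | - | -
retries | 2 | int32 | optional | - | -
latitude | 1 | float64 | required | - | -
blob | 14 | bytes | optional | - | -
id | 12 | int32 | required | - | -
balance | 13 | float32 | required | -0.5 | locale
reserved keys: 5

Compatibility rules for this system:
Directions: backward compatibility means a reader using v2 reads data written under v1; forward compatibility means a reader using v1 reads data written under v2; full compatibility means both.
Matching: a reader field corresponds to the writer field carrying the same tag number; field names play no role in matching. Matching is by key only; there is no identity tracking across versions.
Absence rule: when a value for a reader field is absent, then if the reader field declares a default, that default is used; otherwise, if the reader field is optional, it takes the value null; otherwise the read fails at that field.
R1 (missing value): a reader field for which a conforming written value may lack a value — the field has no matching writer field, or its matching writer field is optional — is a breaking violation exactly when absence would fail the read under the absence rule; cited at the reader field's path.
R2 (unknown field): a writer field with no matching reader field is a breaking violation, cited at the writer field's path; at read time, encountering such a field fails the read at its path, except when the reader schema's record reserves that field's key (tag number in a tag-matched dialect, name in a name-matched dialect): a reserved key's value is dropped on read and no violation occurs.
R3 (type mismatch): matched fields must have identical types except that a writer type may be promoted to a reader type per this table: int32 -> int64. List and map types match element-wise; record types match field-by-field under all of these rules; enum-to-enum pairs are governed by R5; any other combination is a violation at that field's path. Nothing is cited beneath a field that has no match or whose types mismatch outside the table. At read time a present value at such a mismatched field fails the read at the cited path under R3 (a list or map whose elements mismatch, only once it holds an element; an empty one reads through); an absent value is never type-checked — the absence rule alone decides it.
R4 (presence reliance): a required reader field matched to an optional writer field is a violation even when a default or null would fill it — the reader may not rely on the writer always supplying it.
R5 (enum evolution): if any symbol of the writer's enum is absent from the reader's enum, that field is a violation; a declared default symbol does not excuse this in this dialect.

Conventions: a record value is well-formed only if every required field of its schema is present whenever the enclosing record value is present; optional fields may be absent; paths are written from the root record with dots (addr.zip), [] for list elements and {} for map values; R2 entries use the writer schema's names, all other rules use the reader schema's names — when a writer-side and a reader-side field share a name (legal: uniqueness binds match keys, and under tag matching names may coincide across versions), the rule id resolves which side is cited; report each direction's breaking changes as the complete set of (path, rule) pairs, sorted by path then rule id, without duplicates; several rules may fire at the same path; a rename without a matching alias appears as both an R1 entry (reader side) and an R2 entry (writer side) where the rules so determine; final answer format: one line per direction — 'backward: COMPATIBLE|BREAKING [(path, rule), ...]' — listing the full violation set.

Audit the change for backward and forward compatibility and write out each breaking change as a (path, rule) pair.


backward: BREAKING [(channel, R5)]; forward: BREAKING [(name, R2)]

arrows below run writer -> reader for Profile
backward for Profile (reader v2, writer v1):
  Kind -> Kind, writer required: channel aligns to channel
  no writer field matches reader name
  map<string, int32> -> map<string, int32>, writer optional: codes aligns to codes
  int32 -> int32, writer optional: retries aligns to retries
  float64 -> float64, writer required: latitude aligns to latitude
  bytes -> bytes, writer optional: blob aligns to blob
  int32 -> int32, writer required: id aligns to id
  float32 -> float32, writer required: balance aligns to balance
  R5 fires at channel
  backward on Profile therefore BREAKING (1)
forward for Profile (reader v1, writer v2):
  Kind -> Kind, writer required: channel aligns to channel
  map<string, int32> -> map<string, int32>, writer optional: codes aligns to codes
  int32 -> int32, writer optional: retries aligns to retries
  float64 -> float64, writer required: latitude aligns to latitude
  bytes -> bytes, writer optional: blob aligns to blob
  int32 -> int32, writer required: id aligns to id
  float32 -> float32, writer required: balance aligns to balance
  writer field name has no reader counterpart
  R2 fires at name
  forward on Profile therefore BREAKING (1)


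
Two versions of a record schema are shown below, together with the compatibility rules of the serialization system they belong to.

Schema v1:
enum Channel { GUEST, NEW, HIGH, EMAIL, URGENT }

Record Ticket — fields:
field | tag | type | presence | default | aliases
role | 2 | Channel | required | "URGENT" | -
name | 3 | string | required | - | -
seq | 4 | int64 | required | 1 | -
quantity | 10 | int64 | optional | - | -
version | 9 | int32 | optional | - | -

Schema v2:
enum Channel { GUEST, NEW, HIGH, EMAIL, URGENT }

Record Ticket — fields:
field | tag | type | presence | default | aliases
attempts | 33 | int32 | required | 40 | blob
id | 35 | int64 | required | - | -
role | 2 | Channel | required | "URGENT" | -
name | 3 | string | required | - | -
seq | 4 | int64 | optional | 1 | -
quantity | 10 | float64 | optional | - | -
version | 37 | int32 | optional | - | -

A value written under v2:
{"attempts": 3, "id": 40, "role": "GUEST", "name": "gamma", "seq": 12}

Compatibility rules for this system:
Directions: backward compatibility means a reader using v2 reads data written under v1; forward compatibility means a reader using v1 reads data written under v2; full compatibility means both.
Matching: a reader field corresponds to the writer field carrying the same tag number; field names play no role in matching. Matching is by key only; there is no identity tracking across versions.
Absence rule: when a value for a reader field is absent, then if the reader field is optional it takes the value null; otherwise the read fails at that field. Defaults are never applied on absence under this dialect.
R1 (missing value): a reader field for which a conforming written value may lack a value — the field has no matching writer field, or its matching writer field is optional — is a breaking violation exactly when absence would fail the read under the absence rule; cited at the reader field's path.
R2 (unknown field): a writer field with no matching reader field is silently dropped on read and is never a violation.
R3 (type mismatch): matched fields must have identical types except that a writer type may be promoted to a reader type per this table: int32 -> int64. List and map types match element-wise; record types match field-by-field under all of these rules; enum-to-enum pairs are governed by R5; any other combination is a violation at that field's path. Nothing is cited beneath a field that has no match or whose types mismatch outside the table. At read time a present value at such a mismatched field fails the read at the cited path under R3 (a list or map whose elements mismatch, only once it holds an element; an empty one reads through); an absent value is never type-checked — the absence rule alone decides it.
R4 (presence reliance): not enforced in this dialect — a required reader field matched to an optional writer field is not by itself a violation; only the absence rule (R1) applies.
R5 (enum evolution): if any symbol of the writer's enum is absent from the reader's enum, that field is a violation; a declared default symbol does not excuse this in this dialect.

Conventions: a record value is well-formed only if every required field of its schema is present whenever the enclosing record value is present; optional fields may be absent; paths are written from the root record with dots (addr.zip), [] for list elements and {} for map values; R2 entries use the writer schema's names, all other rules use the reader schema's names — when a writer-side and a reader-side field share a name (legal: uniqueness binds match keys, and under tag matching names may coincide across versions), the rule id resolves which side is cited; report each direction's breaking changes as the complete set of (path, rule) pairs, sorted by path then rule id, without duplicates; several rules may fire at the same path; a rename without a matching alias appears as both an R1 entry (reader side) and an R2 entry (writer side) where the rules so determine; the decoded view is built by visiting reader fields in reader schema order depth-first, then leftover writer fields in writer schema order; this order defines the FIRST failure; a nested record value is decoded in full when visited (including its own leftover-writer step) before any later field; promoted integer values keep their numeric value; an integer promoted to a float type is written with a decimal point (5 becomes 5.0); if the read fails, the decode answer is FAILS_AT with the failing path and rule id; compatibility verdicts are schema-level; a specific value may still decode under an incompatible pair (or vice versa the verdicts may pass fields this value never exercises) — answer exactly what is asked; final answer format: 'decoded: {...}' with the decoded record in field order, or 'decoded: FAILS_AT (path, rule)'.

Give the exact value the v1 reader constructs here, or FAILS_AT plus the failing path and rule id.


decoded: {"role": "GUEST", "name": "gamma", "seq": 12, "quantity": null, "version": null}

the writer's type comes first in each Ticket pair
decode walk for Ticket under reader schema v1:
  role := "GUEST"
  name := "gamma"
  seq := 12
  quantity := null (not supplied -> null)
  version := null (not supplied -> null)
  writer attempts: unmatched, discarded
  writer id: unmatched, discarded
  => decoded: {"role": "GUEST", "name": "gamma", "seq": 12, "quantity": null, "version": null}
diffs on Ticket not affecting the asked answer:
  added field attempts to record Ticket: required int32, tag 33, default 40 (in v2 it sits immediately before role) -> changes Ticket's schema-level verdicts only — the decode of this value is the same
  field version in record Ticket: tag 9 changed to 37 -> inert under this dialect — no rule fires on Ticket and the result does not move
  added field id to record Ticket: required int64, tag 35 (in v2 it sits immediately before role) -> changes Ticket's schema-level verdicts only — the decode of this value is the same
  field seq in record Ticket: required changed to optional -> changes Ticket's schema-level verdicts only — the decode of this value is the same
  field quantity in record Ticket: type int64 changed to float64 -> changes Ticket's schema-level verdicts only — the decode of this value is the same


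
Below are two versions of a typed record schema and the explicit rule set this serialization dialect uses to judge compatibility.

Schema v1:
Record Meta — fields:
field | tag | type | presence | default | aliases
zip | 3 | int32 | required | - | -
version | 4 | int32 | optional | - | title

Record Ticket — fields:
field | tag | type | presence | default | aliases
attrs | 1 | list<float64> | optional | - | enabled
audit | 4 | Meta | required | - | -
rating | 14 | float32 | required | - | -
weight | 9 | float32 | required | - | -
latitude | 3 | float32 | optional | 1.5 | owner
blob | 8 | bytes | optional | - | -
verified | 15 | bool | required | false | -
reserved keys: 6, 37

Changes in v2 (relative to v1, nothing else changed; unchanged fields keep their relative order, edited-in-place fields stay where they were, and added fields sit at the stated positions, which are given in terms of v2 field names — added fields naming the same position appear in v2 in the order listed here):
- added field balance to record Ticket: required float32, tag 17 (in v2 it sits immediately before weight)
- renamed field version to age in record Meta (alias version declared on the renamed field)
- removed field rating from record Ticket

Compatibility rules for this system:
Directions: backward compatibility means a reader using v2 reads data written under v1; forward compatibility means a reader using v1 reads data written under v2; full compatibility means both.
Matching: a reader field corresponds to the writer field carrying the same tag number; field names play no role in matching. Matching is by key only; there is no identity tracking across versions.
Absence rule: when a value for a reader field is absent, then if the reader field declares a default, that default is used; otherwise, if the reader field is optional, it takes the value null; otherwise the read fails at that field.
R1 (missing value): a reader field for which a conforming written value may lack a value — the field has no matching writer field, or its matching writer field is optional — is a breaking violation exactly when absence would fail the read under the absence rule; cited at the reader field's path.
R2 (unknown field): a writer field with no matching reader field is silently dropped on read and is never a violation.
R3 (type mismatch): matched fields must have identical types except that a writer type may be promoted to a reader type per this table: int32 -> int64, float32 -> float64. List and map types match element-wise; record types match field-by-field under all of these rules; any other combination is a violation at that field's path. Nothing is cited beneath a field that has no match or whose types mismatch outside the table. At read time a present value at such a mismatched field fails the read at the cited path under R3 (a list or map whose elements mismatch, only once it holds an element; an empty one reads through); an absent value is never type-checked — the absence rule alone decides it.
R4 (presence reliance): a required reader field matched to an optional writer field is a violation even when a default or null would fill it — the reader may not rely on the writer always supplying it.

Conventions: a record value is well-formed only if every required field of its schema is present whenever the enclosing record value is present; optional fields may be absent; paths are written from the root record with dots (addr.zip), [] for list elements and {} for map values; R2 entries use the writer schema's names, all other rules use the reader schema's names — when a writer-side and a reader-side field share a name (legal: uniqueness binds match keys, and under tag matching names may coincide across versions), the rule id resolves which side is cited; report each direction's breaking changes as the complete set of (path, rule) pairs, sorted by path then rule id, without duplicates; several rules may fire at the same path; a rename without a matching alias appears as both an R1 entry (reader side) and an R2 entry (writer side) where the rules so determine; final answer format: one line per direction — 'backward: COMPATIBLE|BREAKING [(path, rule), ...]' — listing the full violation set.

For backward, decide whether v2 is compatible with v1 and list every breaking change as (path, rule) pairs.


backward: BREAKING [(balance, R1)]

each type pair in Ticket: writer, then reader
checking backward for Ticket: reader v2 against writer v1:
  attrs <- attrs (list<float64> -> list<float64>, writer optional)
  audit <- audit (Meta -> Meta, writer required)
  balance: no writer-side match
  weight <- weight (float32 -> float32, writer required)
  latitude <- latitude (float32 -> float32, writer optional)
  blob <- blob (bytes -> bytes, writer optional)
  verified <- verified (bool -> bool, writer required)
  rating (writer side), unknown to reader
  audit.zip <- audit.zip (int32 -> int32, writer required)
  audit.age <- audit.version (int32 -> int32, writer optional)
  violation R1 at balance
  => backward verdict for Ticket: BREAKING, 1 violation(s)
the other Ticket changes do not affect what is asked:
  renamed field version to age in record Meta (alias version declared on the renamed field) -> triggers nothing under Ticket's printed rules — same verdict
  removed field rating from record Ticket -> its effect on Ticket is confined to the forward direction, not asked


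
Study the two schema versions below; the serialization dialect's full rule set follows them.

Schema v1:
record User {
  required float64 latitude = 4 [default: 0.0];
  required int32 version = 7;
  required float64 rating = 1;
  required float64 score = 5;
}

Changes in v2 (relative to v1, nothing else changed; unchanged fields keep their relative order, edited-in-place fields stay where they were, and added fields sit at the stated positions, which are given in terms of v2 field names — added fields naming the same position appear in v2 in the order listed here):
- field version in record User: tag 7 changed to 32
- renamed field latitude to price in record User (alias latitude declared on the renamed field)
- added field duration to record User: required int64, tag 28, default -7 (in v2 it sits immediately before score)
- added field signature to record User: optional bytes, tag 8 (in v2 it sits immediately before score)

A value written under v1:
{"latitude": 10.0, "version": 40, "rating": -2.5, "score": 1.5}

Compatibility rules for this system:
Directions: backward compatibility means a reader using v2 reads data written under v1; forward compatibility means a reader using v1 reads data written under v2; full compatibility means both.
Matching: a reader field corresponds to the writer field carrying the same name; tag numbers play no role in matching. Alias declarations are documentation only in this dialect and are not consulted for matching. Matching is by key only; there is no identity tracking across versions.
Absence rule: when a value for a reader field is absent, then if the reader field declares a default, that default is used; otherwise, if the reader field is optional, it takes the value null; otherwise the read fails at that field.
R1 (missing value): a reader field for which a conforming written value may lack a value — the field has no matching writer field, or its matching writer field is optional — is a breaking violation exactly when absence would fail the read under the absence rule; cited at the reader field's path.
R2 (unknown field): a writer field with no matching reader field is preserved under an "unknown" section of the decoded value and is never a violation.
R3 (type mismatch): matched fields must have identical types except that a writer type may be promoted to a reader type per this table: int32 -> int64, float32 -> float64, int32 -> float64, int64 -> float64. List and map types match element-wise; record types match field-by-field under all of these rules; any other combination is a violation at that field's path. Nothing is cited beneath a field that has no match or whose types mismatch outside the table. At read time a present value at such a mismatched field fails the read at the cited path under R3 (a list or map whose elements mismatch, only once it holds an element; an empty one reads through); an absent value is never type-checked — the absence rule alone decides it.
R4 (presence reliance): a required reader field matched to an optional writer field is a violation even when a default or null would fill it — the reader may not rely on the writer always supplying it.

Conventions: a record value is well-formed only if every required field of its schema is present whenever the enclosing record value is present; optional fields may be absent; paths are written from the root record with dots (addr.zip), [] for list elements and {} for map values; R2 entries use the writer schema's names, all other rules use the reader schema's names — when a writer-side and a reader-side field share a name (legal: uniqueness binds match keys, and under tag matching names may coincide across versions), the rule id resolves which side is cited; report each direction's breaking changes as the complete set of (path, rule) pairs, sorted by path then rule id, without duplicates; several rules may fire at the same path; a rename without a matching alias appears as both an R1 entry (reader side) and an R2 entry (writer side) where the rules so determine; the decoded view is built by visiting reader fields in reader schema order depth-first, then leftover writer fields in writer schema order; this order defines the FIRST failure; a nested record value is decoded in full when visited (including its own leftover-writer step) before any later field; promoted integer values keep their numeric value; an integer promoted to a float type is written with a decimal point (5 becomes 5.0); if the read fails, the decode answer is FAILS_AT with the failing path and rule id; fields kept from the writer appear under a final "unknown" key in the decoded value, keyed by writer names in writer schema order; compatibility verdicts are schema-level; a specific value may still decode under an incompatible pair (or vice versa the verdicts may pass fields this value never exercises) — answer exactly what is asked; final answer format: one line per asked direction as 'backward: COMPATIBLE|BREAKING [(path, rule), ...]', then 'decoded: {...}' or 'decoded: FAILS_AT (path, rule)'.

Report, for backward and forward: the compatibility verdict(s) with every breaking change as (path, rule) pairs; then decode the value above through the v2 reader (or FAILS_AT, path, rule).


backward: COMPATIBLE []; forward: COMPATIBLE []; decoded: {"price": 0.0, "version": 40, "rating": -2.5, "duration": -7, "signature": null, "score": 1.5, "unknown": {"latitude": 10.0}}

in User below, arrows point writer -> reader
backward for User (reader v2, writer v1):
  price has no writer counterpart
  int32 -> int32, writer required: version aligns to version
  float64 -> float64, writer required: rating aligns to rating
  duration has no writer counterpart
  signature has no writer counterpart
  float64 -> float64, writer required: score aligns to score
  leftover writer field: latitude
  => backward: COMPATIBLE
forward for User (reader v1, writer v2):
  latitude has no writer counterpart
  int32 -> int32, writer required: version aligns to version
  float64 -> float64, writer required: rating aligns to rating
  float64 -> float64, writer required: score aligns to score
  leftover writer field: price
  leftover writer field: duration
  leftover writer field: signature
  => forward: COMPATIBLE
decoding the User value with the v2 reader:
  price := 0.0 (absent -> default)
  version := 40
  rating := -2.5
  duration := -7 (absent -> default)
  signature := null (absent, optional -> null)
  score := 1.5
  writer latitude: kept under "unknown"
  => decoded: {"price": 0.0, "version": 40, "rating": -2.5, "duration": -7, "signature": null, "score": 1.5, "unknown": {"latitude": 10.0}}


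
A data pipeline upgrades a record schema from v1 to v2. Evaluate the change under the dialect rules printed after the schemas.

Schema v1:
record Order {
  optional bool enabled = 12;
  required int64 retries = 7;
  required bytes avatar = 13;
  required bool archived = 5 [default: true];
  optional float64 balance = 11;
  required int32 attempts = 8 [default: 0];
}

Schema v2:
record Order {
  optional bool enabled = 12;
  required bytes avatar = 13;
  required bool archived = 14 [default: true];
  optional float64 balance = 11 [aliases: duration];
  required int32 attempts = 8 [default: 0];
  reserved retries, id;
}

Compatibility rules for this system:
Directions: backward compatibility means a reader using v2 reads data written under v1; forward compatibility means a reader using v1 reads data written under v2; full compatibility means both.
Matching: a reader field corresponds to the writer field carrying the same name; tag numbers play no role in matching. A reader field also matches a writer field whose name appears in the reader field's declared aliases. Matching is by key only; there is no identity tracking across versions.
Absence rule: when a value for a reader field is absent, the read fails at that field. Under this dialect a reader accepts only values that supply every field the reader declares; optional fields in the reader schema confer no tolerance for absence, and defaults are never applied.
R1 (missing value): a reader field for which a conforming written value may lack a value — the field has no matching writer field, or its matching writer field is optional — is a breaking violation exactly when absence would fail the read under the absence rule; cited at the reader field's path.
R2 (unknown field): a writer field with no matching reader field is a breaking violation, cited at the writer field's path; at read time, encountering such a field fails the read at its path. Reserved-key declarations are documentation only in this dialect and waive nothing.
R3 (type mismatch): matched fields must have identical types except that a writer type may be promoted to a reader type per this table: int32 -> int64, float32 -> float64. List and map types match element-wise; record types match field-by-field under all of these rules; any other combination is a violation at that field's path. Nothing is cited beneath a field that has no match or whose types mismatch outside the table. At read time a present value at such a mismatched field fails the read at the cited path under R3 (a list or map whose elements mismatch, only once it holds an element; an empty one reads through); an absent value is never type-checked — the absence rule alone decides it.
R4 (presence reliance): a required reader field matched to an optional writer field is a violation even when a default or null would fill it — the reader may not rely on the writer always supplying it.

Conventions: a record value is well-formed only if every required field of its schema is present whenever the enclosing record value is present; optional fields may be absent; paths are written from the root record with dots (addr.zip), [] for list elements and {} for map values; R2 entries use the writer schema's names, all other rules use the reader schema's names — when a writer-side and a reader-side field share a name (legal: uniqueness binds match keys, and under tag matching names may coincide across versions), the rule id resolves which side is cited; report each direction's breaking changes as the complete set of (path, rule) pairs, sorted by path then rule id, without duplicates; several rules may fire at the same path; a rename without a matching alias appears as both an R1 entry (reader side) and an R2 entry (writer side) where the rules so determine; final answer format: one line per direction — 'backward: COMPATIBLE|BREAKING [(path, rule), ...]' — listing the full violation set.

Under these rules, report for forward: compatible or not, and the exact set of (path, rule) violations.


arrows below run writer -> reader for Order
forward pass over Order, reader schema v1, writer schema v2:
  bool -> bool, writer optional: enabled aligns to enabled
  retries: no writer match
  bytes -> bytes, writer required: avatar aligns to avatar
  bool -> bool, writer required: archived aligns to archived
  float64 -> float64, writer optional: balance aligns to balance
  int32 -> int32, writer required: attempts aligns to attempts
  rule R1 violated at balance
  rule R1 violated at enabled
  rule R1 violated at retries
  => forward verdict for Order: BREAKING, 3 violation(s)
ruling out the remaining Order differences:
  field archived in record Order: tag 5 changed to 14 -> inert for the asked Order verdict: nothing fires

forward: BREAKING [(balance, R1), (enabled, R1), (retries, R1)]
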